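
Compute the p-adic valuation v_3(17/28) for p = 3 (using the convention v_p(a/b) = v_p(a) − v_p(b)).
v_3(17/28) = 0

Factor powers of 3 from the numerator and denominator of the reduced fraction: 17 = 3^0 · 17 and 28 = 3^0 · 28. Apply v_p(a/b) = v_p(a) − v_p(b): v_3(17/28) = 0 − 0 = 0.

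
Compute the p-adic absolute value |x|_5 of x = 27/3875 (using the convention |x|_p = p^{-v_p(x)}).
|27/3875|_5 = 125

Step 1 — compute v_5(x) by factoring powers of 5 out of the numerator and denominator: v_5(27/3875) = -3. Step 2 — apply |x|_p = p^{-v_p(x)} = 5^{3} = 125.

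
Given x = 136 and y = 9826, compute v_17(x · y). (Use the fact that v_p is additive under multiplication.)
v_17(1336336) = 4

v_p(x) = 1 (factor: 136 = 17^1 · 8); v_p(y) = 3 (factor: 9826 = 17^3 · 2). Additivity: v_p(xy) = v_p(x) + v_p(y) = 1 + 3 = 4. (Direct check: xy = 1336336 = 17^4 · (16).)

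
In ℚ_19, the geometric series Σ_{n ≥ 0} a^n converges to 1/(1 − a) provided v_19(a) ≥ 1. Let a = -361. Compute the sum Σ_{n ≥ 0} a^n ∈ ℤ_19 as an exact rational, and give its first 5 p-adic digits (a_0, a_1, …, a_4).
Σ a^n = 1/(1 − a) = 1/362;  first 5 digits = (1, 0, 18, 18, 0)

v_19(a) = 2 ≥ 1, so the series converges in ℤ_19 to 1/(1 − a) = 1/(1 − (-361)) = 1/362. Expand this rational in ℤ_19: compute digits iteratively via d_i = x_i mod 19, x_{i+1} = (x_i − d_i)/19. The first 5 digits are (1, 0, 18, 18, 0).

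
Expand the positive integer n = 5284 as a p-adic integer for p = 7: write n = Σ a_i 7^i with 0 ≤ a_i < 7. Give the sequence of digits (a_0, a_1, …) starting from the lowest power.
(a_0, a_1, …) = (6, 5, 2, 1, 2)

Repeated division by 7 gives the digits low-to-high: 5284 = 6 + 5·7^1 + 2·7^2 + 1·7^3 + 2·7^4. Digit sequence: (6, 5, 2, 1, 2).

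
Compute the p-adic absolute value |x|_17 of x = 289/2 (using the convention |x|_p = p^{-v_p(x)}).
|289/2|_17 = 1/289

Step 1 — compute v_17(x) by factoring powers of 17 out of the numerator and denominator: v_17(289/2) = 2. Step 2 — apply |x|_p = p^{-v_p(x)} = 17^{-2} = 1/289.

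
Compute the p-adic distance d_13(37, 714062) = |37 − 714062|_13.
d_13(37, 714062) = 1/28561

Step 1 — x − y = 37 − 714062 = -714025. Step 2 — v_13(-714025) = 4 (factor: -714025 = −(13^4 · 25); the sign does not affect v_p). Step 3 — |x − y|_13 = 13^{-4} = 1/28561.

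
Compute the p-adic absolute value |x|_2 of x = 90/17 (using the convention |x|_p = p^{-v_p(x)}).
|90/17|_2 = 1/2

Step 1 — compute v_2(x) by factoring powers of 2 out of the numerator and denominator: v_2(90/17) = 1. Step 2 — apply |x|_p = p^{-v_p(x)} = 2^{-1} = 1/2.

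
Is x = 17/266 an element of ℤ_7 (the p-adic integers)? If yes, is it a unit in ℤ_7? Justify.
x ∉ ℤ_7 (v_7(x) = -1 < 0)

ℤ_7 = {x ∈ ℚ_7 : v_7(x) ≥ 0} and ℤ_7^× = {x ∈ ℤ_7 : v_7(x) = 0}. Here v_7(17/266) = v_7(num) − v_7(den) = -1; compare against these criteria.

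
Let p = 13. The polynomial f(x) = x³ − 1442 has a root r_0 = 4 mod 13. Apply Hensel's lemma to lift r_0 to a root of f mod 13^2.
r_1 = 82 (mod 169)

Hensel: r_{i+1} = r_i − f(r_i)/f′(r_i) mod 13^{i+2}, where f′(x) = 3x². Iterate:
  r_0 = 4 (mod 13)
  r_1 = 82 (mod 169)
Final: r = 82 with f(r) ≡ 0 mod 13^2.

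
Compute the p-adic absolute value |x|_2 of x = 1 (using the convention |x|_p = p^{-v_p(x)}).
|1|_2 = 1

Step 1 — compute v_2(x) by factoring powers of 2 out of the numerator and denominator: v_2(1) = 0. Step 2 — apply |x|_p = p^{-v_p(x)} = 2^{0} = 1.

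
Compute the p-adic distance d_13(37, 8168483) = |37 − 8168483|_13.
d_13(37, 8168483) = 1/371293

Step 1 — x − y = 37 − 8168483 = -8168446. Step 2 — v_13(-8168446) = 5 (factor: -8168446 = −(13^5 · 22); the sign does not affect v_p). Step 3 — |x − y|_13 = 13^{-5} = 1/371293.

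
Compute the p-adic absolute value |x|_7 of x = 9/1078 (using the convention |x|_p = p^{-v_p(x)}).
|9/1078|_7 = 49

Step 1 — compute v_7(x) by factoring powers of 7 out of the numerator and denominator: v_7(9/1078) = -2. Step 2 — apply |x|_p = p^{-v_p(x)} = 7^{2} = 49.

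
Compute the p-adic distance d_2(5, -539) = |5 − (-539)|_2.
d_2(5, -539) = 1/32

Step 1 — x − y = 5 − (-539) = 544. Step 2 — v_2(544) = 5 (factor: 544 = (2^5 · 17); the sign does not affect v_p). Step 3 — |x − y|_2 = 2^{-5} = 1/32.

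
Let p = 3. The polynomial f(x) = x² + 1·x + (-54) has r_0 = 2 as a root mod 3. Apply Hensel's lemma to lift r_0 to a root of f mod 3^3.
r_2 = 26 (mod 27)

Hensel: r_{i+1} = r_i − f(r_i)·(f′(r_i))^{-1} mod 3^{i+2}, f′(x) = 2x + 1. Iterate:
  r_0 = 2 (mod 3)
  r_1 = 8 (mod 9)
  r_2 = 26 (mod 27)
Final: r = 26 satisfies f(r) ≡ 0 mod 3^3.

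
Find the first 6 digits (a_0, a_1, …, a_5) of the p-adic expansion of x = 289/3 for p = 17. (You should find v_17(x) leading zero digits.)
(a_0, …, a_5) = (0, 0, 6, 11, 5, 11)

v_17(289/3) = 2, so a_0 = ... = a_1 = 0. Factor out: x = 17^2 · u with u = 1/3 a unit in ℤ_17. Expand u iteratively via a_{v+i} = u_i mod 17, u_{i+1} = (u_i − a_{v+i})/17:
  u_0 = 1/3;  a_2 = 6;  u_1 = (u_0 − 6)/17 = -1/3
  u_1 = -1/3;  a_3 = 11;  u_2 = (u_1 − 11)/17 = -2/3
  u_2 = -2/3;  a_4 = 5;  u_3 = (u_2 − 5)/17 = -1/3
  u_3 = -1/3;  a_5 = 11;  u_4 = (u_3 − 11)/17 = -2/3
Digits: (0, 0, 6, 11, 5, 11).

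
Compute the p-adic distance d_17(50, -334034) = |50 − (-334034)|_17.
d_17(50, -334034) = 1/83521

Step 1 — x − y = 50 − (-334034) = 334084. Step 2 — v_17(334084) = 4 (factor: 334084 = (17^4 · 4); the sign does not affect v_p). Step 3 — |x − y|_17 = 17^{-4} = 1/83521.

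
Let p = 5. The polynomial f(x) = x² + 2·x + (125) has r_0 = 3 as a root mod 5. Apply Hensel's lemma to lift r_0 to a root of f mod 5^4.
r_3 = 373 (mod 625)

Hensel: r_{i+1} = r_i − f(r_i)·(f′(r_i))^{-1} mod 5^{i+2}, f′(x) = 2x + 2. Iterate:
  r_0 = 3 (mod 5)
  r_1 = 23 (mod 25)
  r_2 = 123 (mod 125)
  r_3 = 373 (mod 625)
Final: r = 373 satisfies f(r) ≡ 0 mod 5^4.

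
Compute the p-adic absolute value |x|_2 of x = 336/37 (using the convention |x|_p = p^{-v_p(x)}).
|336/37|_2 = 1/16

Step 1 — compute v_2(x) by factoring powers of 2 out of the numerator and denominator: v_2(336/37) = 4. Step 2 — apply |x|_p = p^{-v_p(x)} = 2^{-4} = 1/16.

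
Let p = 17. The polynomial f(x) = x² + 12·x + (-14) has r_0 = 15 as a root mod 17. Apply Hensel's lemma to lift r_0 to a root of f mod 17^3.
r_2 = 3109 (mod 4913)

Hensel: r_{i+1} = r_i − f(r_i)·(f′(r_i))^{-1} mod 17^{i+2}, f′(x) = 2x + 12. Iterate:
  r_0 = 15 (mod 17)
  r_1 = 219 (mod 289)
  r_2 = 3109 (mod 4913)
Final: r = 3109 satisfies f(r) ≡ 0 mod 17^3.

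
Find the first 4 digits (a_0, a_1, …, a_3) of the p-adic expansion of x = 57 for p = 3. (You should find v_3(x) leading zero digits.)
(a_0, …, a_3) = (0, 1, 0, 2)

v_3(57) = 1, so a_0 = ... = a_0 = 0. Factor out: x = 3^1 · u with u = 19 a unit in ℤ_3. Expand u iteratively via a_{v+i} = u_i mod 3, u_{i+1} = (u_i − a_{v+i})/3:
  u_0 = 19;  a_1 = 1;  u_1 = (u_0 − 1)/3 = 6
  u_1 = 6;  a_2 = 0;  u_2 = (u_1 − 0)/3 = 2
  u_2 = 2;  a_3 = 2;  u_3 = (u_2 − 2)/3 = 0
Digits: (0, 1, 0, 2).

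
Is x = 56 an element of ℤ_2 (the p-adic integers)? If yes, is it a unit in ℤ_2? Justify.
x ∈ ℤ_2 but not a unit; v_2(x) = 3 > 0

ℤ_2 = {x ∈ ℚ_2 : v_2(x) ≥ 0} and ℤ_2^× = {x ∈ ℤ_2 : v_2(x) = 0}. Here v_2(56) = v_2(num) − v_2(den) = 3; compare against these criteria.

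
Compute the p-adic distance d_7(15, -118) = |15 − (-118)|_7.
d_7(15, -118) = 1/7

Step 1 — x − y = 15 − (-118) = 133. Step 2 — v_7(133) = 1 (factor: 133 = (7^1 · 19); the sign does not affect v_p). Step 3 — |x − y|_7 = 7^{-1} = 1/7.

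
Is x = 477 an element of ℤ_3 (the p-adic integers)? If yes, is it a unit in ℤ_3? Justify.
x ∈ ℤ_3 but not a unit; v_3(x) = 2 > 0

ℤ_3 = {x ∈ ℚ_3 : v_3(x) ≥ 0} and ℤ_3^× = {x ∈ ℤ_3 : v_3(x) = 0}. Here v_3(477) = v_3(num) − v_3(den) = 2; compare against these criteria.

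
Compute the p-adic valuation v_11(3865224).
v_11(3865224) = 5

v_11(n) is the largest exponent k such that 11^k divides n. Factor out: 3865224 = 11^5 · 24. (Sign doesn't affect v_p.) So v_11(3865224) = 5.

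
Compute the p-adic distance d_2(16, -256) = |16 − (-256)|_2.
d_2(16, -256) = 1/16

Step 1 — x − y = 16 − (-256) = 272. Step 2 — v_2(272) = 4 (factor: 272 = (2^4 · 17); the sign does not affect v_p). Step 3 — |x − y|_2 = 2^{-4} = 1/16.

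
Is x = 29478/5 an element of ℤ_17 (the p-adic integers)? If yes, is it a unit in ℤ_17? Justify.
x ∈ ℤ_17 but not a unit; v_17(x) = 3 > 0

ℤ_17 = {x ∈ ℚ_17 : v_17(x) ≥ 0} and ℤ_17^× = {x ∈ ℤ_17 : v_17(x) = 0}. Here v_17(29478/5) = v_17(num) − v_17(den) = 3; compare against these criteria.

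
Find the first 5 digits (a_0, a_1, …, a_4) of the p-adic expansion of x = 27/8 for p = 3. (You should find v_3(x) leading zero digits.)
(a_0, …, a_4) = (0, 0, 0, 2, 2)

v_3(27/8) = 3, so a_0 = ... = a_2 = 0. Factor out: x = 3^3 · u with u = 1/8 a unit in ℤ_3. Expand u iteratively via a_{v+i} = u_i mod 3, u_{i+1} = (u_i − a_{v+i})/3:
  u_0 = 1/8;  a_3 = 2;  u_1 = (u_0 − 2)/3 = -5/8
  u_1 = -5/8;  a_4 = 2;  u_2 = (u_1 − 2)/3 = -7/8
Digits: (0, 0, 0, 2, 2).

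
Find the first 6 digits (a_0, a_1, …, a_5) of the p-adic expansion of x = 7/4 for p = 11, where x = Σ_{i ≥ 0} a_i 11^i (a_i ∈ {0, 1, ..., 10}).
(a_0, …, a_5) = (10, 2, 8, 2, 8, 2)

v_11(7/4) = 0 (numerator and denominator both coprime to 11), so x ∈ ℤ_11^×. Compute digits iteratively via a_i = x_i mod 11, x_{i+1} = (x_i − a_i)/11, with x_0 = x:
  x_0 = 7/4;  a_0 = 10;  x_1 = (x_0 − 10)/11 = -3/4
  x_1 = -3/4;  a_1 = 2;  x_2 = (x_1 − 2)/11 = -1/4
  x_2 = -1/4;  a_2 = 8;  x_3 = (x_2 − 8)/11 = -3/4
  x_3 = -3/4;  a_3 = 2;  x_4 = (x_3 − 2)/11 = -1/4
  x_4 = -1/4;  a_4 = 8;  x_5 = (x_4 − 8)/11 = -3/4
  x_5 = -3/4;  a_5 = 2;  x_6 = (x_5 − 2)/11 = -1/4
Digits: (10, 2, 8, 2, 8, 2).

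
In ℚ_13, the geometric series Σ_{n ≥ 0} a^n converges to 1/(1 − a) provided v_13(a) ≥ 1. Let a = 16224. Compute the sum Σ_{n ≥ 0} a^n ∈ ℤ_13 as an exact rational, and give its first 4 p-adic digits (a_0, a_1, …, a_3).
Σ a^n = 1/(1 − a) = -1/16223;  first 4 digits = (1, 0, 5, 7)

v_13(a) = 2 ≥ 1, so the series converges in ℤ_13 to 1/(1 − a) = 1/(1 − 16224) = -1/16223. Expand this rational in ℤ_13: compute digits iteratively via d_i = x_i mod 13, x_{i+1} = (x_i − d_i)/13. The first 4 digits are (1, 0, 5, 7).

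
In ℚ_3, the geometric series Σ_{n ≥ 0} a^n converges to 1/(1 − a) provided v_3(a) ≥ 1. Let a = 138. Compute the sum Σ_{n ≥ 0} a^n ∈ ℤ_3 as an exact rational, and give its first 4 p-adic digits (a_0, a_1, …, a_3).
Σ a^n = 1/(1 − a) = -1/137;  first 4 digits = (1, 1, 1, 0)

v_3(a) = 1 ≥ 1, so the series converges in ℤ_3 to 1/(1 − a) = 1/(1 − 138) = -1/137. Expand this rational in ℤ_3: compute digits iteratively via d_i = x_i mod 3, x_{i+1} = (x_i − d_i)/3. The first 4 digits are (1, 1, 1, 0).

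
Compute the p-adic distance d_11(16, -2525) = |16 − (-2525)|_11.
d_11(16, -2525) = 1/121

Step 1 — x − y = 16 − (-2525) = 2541. Step 2 — v_11(2541) = 2 (factor: 2541 = (11^2 · 21); the sign does not affect v_p). Step 3 — |x − y|_11 = 11^{-2} = 1/121.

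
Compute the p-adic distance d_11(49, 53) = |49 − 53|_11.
d_11(49, 53) = 1

Step 1 — x − y = 49 − 53 = -4. Step 2 — v_11(-4) = 0 (factor: -4 = −(11^0 · 4); the sign does not affect v_p). Step 3 — |x − y|_11 = 11^{0} = 1.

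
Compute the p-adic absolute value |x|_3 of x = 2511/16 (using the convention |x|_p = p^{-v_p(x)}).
|2511/16|_3 = 1/81

Step 1 — compute v_3(x) by factoring powers of 3 out of the numerator and denominator: v_3(2511/16) = 4. Step 2 — apply |x|_p = p^{-v_p(x)} = 3^{-4} = 1/81.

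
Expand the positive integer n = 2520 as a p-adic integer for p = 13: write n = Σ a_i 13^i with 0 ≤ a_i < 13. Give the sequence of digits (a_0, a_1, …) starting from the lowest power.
(a_0, a_1, …) = (11, 11, 1, 1)

Repeated division by 13 gives the digits low-to-high: 2520 = 11 + 11·13^1 + 1·13^2 + 1·13^3. Digit sequence: (11, 11, 1, 1).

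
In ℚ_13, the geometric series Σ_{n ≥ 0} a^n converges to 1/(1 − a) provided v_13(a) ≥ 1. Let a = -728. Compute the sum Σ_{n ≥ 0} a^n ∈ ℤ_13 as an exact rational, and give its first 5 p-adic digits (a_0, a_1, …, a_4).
Σ a^n = 1/(1 − a) = 1/729;  first 5 digits = (1, 9, 11, 7, 12)

v_13(a) = 1 ≥ 1, so the series converges in ℤ_13 to 1/(1 − a) = 1/(1 − (-728)) = 1/729. Expand this rational in ℤ_13: compute digits iteratively via d_i = x_i mod 13, x_{i+1} = (x_i − d_i)/13. The first 5 digits are (1, 9, 11, 7, 12).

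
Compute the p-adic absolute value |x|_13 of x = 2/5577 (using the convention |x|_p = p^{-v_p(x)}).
|2/5577|_13 = 169

Step 1 — compute v_13(x) by factoring powers of 13 out of the numerator and denominator: v_13(2/5577) = -2. Step 2 — apply |x|_p = p^{-v_p(x)} = 13^{2} = 169.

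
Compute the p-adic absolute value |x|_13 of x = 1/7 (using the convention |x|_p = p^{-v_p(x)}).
|1/7|_13 = 1

Step 1 — compute v_13(x) by factoring powers of 13 out of the numerator and denominator: v_13(1/7) = 0. Step 2 — apply |x|_p = p^{-v_p(x)} = 13^{0} = 1.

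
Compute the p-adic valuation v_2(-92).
v_2(-92) = 2

v_2(n) is the largest exponent k such that 2^k divides n. Factor out: -92 = -2^2 · 23. (Sign doesn't affect v_p.) So v_2(-92) = 2.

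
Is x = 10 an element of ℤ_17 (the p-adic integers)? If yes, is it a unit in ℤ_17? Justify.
x ∈ ℤ_17^× (unit); v_17(x) = 0

ℤ_17 = {x ∈ ℚ_17 : v_17(x) ≥ 0} and ℤ_17^× = {x ∈ ℤ_17 : v_17(x) = 0}. Here v_17(10) = v_17(num) − v_17(den) = 0; compare against these criteria.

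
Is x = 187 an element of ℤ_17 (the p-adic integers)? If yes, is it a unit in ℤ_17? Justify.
x ∈ ℤ_17 but not a unit; v_17(x) = 1 > 0

ℤ_17 = {x ∈ ℚ_17 : v_17(x) ≥ 0} and ℤ_17^× = {x ∈ ℤ_17 : v_17(x) = 0}. Here v_17(187) = v_17(num) − v_17(den) = 1; compare against these criteria.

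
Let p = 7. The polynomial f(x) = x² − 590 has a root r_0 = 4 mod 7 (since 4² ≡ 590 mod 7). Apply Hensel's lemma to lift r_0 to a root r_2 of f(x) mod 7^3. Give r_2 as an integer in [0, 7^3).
r_2 = 137 (mod 343)

Hensel's recurrence: r_{i+1} = r_i − f(r_i)·(f′(r_i))^{-1} mod 7^{i+2}, with f′(x) = 2x. Iterate:
  r_0 = 4 (mod 7)
  r_1 = 39 (mod 49)
  r_2 = 137 (mod 343)
Final: r_2 = 137, and one checks f(r_2) ≡ 0 mod 7^3.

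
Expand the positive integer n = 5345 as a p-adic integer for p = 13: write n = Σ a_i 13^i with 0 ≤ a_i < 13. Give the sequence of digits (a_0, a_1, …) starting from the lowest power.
(a_0, a_1, …) = (2, 8, 5, 2)

Repeated division by 13 gives the digits low-to-high: 5345 = 2 + 8·13^1 + 5·13^2 + 2·13^3. Digit sequence: (2, 8, 5, 2).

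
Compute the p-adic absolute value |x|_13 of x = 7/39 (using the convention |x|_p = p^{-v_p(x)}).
|7/39|_13 = 13

Step 1 — compute v_13(x) by factoring powers of 13 out of the numerator and denominator: v_13(7/39) = -1. Step 2 — apply |x|_p = p^{-v_p(x)} = 13^{1} = 13.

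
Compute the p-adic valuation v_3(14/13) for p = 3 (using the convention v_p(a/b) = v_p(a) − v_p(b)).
v_3(14/13) = 0

Factor powers of 3 from the numerator and denominator of the reduced fraction: 14 = 3^0 · 14 and 13 = 3^0 · 13. Apply v_p(a/b) = v_p(a) − v_p(b): v_3(14/13) = 0 − 0 = 0.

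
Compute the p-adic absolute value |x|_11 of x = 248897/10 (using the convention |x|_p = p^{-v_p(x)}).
|248897/10|_11 = 1/14641

Step 1 — compute v_11(x) by factoring powers of 11 out of the numerator and denominator: v_11(248897/10) = 4. Step 2 — apply |x|_p = p^{-v_p(x)} = 11^{-4} = 1/14641.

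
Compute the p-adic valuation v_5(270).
v_5(270) = 1

v_5(n) is the largest exponent k such that 5^k divides n. Factor out: 270 = 5^1 · 54. (Sign doesn't affect v_p.) So v_5(270) = 1.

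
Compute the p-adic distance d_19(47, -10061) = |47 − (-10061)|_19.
d_19(47, -10061) = 1/361

Step 1 — x − y = 47 − (-10061) = 10108. Step 2 — v_19(10108) = 2 (factor: 10108 = (19^2 · 28); the sign does not affect v_p). Step 3 — |x − y|_19 = 19^{-2} = 1/361.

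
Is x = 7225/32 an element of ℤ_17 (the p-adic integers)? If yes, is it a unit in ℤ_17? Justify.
x ∈ ℤ_17 but not a unit; v_17(x) = 2 > 0

ℤ_17 = {x ∈ ℚ_17 : v_17(x) ≥ 0} and ℤ_17^× = {x ∈ ℤ_17 : v_17(x) = 0}. Here v_17(7225/32) = v_17(num) − v_17(den) = 2; compare against these criteria.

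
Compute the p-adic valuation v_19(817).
v_19(817) = 1

v_19(n) is the largest exponent k such that 19^k divides n. Factor out: 817 = 19^1 · 43. (Sign doesn't affect v_p.) So v_19(817) = 1.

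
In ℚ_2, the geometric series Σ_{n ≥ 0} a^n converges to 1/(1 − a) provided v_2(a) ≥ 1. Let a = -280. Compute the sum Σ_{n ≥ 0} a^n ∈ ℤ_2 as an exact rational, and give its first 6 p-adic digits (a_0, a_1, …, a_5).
Σ a^n = 1/(1 − a) = 1/281;  first 6 digits = (1, 0, 0, 1, 0, 1)

v_2(a) = 3 ≥ 1, so the series converges in ℤ_2 to 1/(1 − a) = 1/(1 − (-280)) = 1/281. Expand this rational in ℤ_2: compute digits iteratively via d_i = x_i mod 2, x_{i+1} = (x_i − d_i)/2. The first 6 digits are (1, 0, 0, 1, 0, 1).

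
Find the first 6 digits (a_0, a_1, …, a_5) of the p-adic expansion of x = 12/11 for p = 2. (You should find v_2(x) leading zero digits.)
(a_0, …, a_5) = (0, 0, 1, 0, 0, 1)

v_2(12/11) = 2, so a_0 = ... = a_1 = 0. Factor out: x = 2^2 · u with u = 3/11 a unit in ℤ_2. Expand u iteratively via a_{v+i} = u_i mod 2, u_{i+1} = (u_i − a_{v+i})/2:
  u_0 = 3/11;  a_2 = 1;  u_1 = (u_0 − 1)/2 = -4/11
  u_1 = -4/11;  a_3 = 0;  u_2 = (u_1 − 0)/2 = -2/11
  u_2 = -2/11;  a_4 = 0;  u_3 = (u_2 − 0)/2 = -1/11
  u_3 = -1/11;  a_5 = 1;  u_4 = (u_3 − 1)/2 = -6/11
Digits: (0, 0, 1, 0, 0, 1).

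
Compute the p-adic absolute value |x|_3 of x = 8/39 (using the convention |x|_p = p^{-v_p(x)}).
|8/39|_3 = 3

Step 1 — compute v_3(x) by factoring powers of 3 out of the numerator and denominator: v_3(8/39) = -1. Step 2 — apply |x|_p = p^{-v_p(x)} = 3^{1} = 3.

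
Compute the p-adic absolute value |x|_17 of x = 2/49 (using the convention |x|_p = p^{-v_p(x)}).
|2/49|_17 = 1

Step 1 — compute v_17(x) by factoring powers of 17 out of the numerator and denominator: v_17(2/49) = 0. Step 2 — apply |x|_p = p^{-v_p(x)} = 17^{0} = 1.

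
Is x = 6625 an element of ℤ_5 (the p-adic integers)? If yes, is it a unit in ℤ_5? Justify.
x ∈ ℤ_5 but not a unit; v_5(x) = 3 > 0

ℤ_5 = {x ∈ ℚ_5 : v_5(x) ≥ 0} and ℤ_5^× = {x ∈ ℤ_5 : v_5(x) = 0}. Here v_5(6625) = v_5(num) − v_5(den) = 3; compare against these criteria.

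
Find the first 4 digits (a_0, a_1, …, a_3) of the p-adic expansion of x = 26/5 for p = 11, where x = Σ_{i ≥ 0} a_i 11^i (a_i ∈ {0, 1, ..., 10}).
(a_0, …, a_3) = (3, 9, 8, 8)

v_11(26/5) = 0 (numerator and denominator both coprime to 11), so x ∈ ℤ_11^×. Compute digits iteratively via a_i = x_i mod 11, x_{i+1} = (x_i − a_i)/11, with x_0 = x:
  x_0 = 26/5;  a_0 = 3;  x_1 = (x_0 − 3)/11 = 1/5
  x_1 = 1/5;  a_1 = 9;  x_2 = (x_1 − 9)/11 = -4/5
  x_2 = -4/5;  a_2 = 8;  x_3 = (x_2 − 8)/11 = -4/5
  x_3 = -4/5;  a_3 = 8;  x_4 = (x_3 − 8)/11 = -4/5
Digits: (3, 9, 8, 8).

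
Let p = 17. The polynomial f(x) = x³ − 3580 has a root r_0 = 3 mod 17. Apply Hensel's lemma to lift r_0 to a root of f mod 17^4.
r_3 = 5069 (mod 83521)

Hensel: r_{i+1} = r_i − f(r_i)/f′(r_i) mod 17^{i+2}, where f′(x) = 3x². Iterate:
  r_0 = 3 (mod 17)
  r_1 = 156 (mod 289)
  r_2 = 156 (mod 4913)
  r_3 = 5069 (mod 83521)
Final: r = 5069 with f(r) ≡ 0 mod 17^4.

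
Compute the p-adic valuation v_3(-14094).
v_3(-14094) = 5

v_3(n) is the largest exponent k such that 3^k divides n. Factor out: -14094 = -3^5 · 58. (Sign doesn't affect v_p.) So v_3(-14094) = 5.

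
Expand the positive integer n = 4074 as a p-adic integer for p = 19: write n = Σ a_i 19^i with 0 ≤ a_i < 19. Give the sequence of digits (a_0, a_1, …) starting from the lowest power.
(a_0, a_1, …) = (8, 5, 11)

Repeated division by 19 gives the digits low-to-high: 4074 = 8 + 5·19^1 + 11·19^2. Digit sequence: (8, 5, 11).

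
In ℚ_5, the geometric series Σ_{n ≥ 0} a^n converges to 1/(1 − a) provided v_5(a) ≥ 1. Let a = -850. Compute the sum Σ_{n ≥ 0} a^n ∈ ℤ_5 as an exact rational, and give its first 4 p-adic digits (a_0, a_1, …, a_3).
Σ a^n = 1/(1 − a) = 1/851;  first 4 digits = (1, 0, 1, 3)

v_5(a) = 2 ≥ 1, so the series converges in ℤ_5 to 1/(1 − a) = 1/(1 − (-850)) = 1/851. Expand this rational in ℤ_5: compute digits iteratively via d_i = x_i mod 5, x_{i+1} = (x_i − d_i)/5. The first 4 digits are (1, 0, 1, 3).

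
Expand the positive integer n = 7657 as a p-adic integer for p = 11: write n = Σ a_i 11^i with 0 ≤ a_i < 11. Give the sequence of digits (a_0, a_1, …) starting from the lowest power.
(a_0, a_1, …) = (1, 3, 8, 5)

Repeated division by 11 gives the digits low-to-high: 7657 = 1 + 3·11^1 + 8·11^2 + 5·11^3. Digit sequence: (1, 3, 8, 5).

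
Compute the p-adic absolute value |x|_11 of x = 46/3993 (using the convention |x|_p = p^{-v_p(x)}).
|46/3993|_11 = 1331

Step 1 — compute v_11(x) by factoring powers of 11 out of the numerator and denominator: v_11(46/3993) = -3. Step 2 — apply |x|_p = p^{-v_p(x)} = 11^{3} = 1331.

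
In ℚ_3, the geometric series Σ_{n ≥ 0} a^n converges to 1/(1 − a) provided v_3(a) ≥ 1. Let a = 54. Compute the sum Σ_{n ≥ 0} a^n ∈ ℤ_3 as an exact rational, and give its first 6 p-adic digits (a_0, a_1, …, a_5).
Σ a^n = 1/(1 − a) = -1/53;  first 6 digits = (1, 0, 0, 2, 0, 0)

v_3(a) = 3 ≥ 1, so the series converges in ℤ_3 to 1/(1 − a) = 1/(1 − 54) = -1/53. Expand this rational in ℤ_3: compute digits iteratively via d_i = x_i mod 3, x_{i+1} = (x_i − d_i)/3. The first 6 digits are (1, 0, 0, 2, 0, 0).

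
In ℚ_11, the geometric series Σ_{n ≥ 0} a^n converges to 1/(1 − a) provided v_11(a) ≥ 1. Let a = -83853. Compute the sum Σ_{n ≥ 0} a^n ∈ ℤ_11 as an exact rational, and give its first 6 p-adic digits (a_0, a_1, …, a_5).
Σ a^n = 1/(1 − a) = 1/83854;  first 6 digits = (1, 0, 0, 3, 5, 10)

v_11(a) = 3 ≥ 1, so the series converges in ℤ_11 to 1/(1 − a) = 1/(1 − (-83853)) = 1/83854. Expand this rational in ℤ_11: compute digits iteratively via d_i = x_i mod 11, x_{i+1} = (x_i − d_i)/11. The first 6 digits are (1, 0, 0, 3, 5, 10).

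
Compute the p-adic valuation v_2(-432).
v_2(-432) = 4

v_2(n) is the largest exponent k such that 2^k divides n. Factor out: -432 = -2^4 · 27. (Sign doesn't affect v_p.) So v_2(-432) = 4.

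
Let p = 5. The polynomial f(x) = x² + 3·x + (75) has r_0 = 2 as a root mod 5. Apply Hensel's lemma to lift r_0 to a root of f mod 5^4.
r_3 = 22 (mod 625)

Hensel: r_{i+1} = r_i − f(r_i)·(f′(r_i))^{-1} mod 5^{i+2}, f′(x) = 2x + 3. Iterate:
  r_0 = 2 (mod 5)
  r_1 = 22 (mod 25)
  r_2 = 22 (mod 125)
  r_3 = 22 (mod 625)
Final: r = 22 satisfies f(r) ≡ 0 mod 5^4.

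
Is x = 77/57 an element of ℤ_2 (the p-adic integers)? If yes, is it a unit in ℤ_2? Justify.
x ∈ ℤ_2^× (unit); v_2(x) = 0

ℤ_2 = {x ∈ ℚ_2 : v_2(x) ≥ 0} and ℤ_2^× = {x ∈ ℤ_2 : v_2(x) = 0}. Here v_2(77/57) = v_2(num) − v_2(den) = 0; compare against these criteria.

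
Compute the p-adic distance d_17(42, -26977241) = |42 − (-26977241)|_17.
d_17(42, -26977241) = 1/1419857

Step 1 — x − y = 42 − (-26977241) = 26977283. Step 2 — v_17(26977283) = 5 (factor: 26977283 = (17^5 · 19); the sign does not affect v_p). Step 3 — |x − y|_17 = 17^{-5} = 1/1419857.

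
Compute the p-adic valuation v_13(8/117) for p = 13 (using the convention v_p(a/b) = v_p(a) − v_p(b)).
v_13(8/117) = -1

Factor powers of 13 from the numerator and denominator of the reduced fraction: 8 = 13^0 · 8 and 117 = 13^1 · 9. Apply v_p(a/b) = v_p(a) − v_p(b): v_13(8/117) = 0 − 1 = -1.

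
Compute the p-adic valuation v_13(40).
v_13(40) = 0

v_13(n) is the largest exponent k such that 13^k divides n. Factor out: 40 = 13^0 · 40. (Sign doesn't affect v_p.) So v_13(40) = 0.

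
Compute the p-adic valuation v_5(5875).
v_5(5875) = 3

v_5(n) is the largest exponent k such that 5^k divides n. Factor out: 5875 = 5^3 · 47. (Sign doesn't affect v_p.) So v_5(5875) = 3.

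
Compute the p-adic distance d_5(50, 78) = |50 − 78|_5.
d_5(50, 78) = 1

Step 1 — x − y = 50 − 78 = -28. Step 2 — v_5(-28) = 0 (factor: -28 = −(5^0 · 28); the sign does not affect v_p). Step 3 — |x − y|_5 = 5^{0} = 1.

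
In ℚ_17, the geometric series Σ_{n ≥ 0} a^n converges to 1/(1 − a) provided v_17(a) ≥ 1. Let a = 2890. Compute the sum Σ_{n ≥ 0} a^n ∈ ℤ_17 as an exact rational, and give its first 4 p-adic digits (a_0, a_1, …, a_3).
Σ a^n = 1/(1 − a) = -1/2889;  first 4 digits = (1, 0, 10, 0)

v_17(a) = 2 ≥ 1, so the series converges in ℤ_17 to 1/(1 − a) = 1/(1 − 2890) = -1/2889. Expand this rational in ℤ_17: compute digits iteratively via d_i = x_i mod 17, x_{i+1} = (x_i − d_i)/17. The first 4 digits are (1, 0, 10, 0).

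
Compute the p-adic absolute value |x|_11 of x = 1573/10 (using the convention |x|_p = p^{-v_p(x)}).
|1573/10|_11 = 1/121

Step 1 — compute v_11(x) by factoring powers of 11 out of the numerator and denominator: v_11(1573/10) = 2. Step 2 — apply |x|_p = p^{-v_p(x)} = 11^{-2} = 1/121.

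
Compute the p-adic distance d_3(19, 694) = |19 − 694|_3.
d_3(19, 694) = 1/27

Step 1 — x − y = 19 − 694 = -675. Step 2 — v_3(-675) = 3 (factor: -675 = −(3^3 · 25); the sign does not affect v_p). Step 3 — |x − y|_3 = 3^{-3} = 1/27.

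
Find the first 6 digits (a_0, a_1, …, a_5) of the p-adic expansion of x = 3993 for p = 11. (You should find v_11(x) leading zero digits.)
(a_0, …, a_5) = (0, 0, 0, 3, 0, 0)

v_11(3993) = 3, so a_0 = ... = a_2 = 0. Factor out: x = 11^3 · u with u = 3 a unit in ℤ_11. Expand u iteratively via a_{v+i} = u_i mod 11, u_{i+1} = (u_i − a_{v+i})/11:
  u_0 = 3;  a_3 = 3;  u_1 = (u_0 − 3)/11 = 0
  u_1 = 0;  a_4 = 0;  u_2 = (u_1 − 0)/11 = 0
  u_2 = 0;  a_5 = 0;  u_3 = (u_2 − 0)/11 = 0
Digits: (0, 0, 0, 3, 0, 0).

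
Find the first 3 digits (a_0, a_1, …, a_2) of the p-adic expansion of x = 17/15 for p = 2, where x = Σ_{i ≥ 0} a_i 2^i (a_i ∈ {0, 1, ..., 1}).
(a_0, …, a_2) = (1, 1, 1)

v_2(17/15) = 0 (numerator and denominator both coprime to 2), so x ∈ ℤ_2^×. Compute digits iteratively via a_i = x_i mod 2, x_{i+1} = (x_i − a_i)/2, with x_0 = x:
  x_0 = 17/15;  a_0 = 1;  x_1 = (x_0 − 1)/2 = 1/15
  x_1 = 1/15;  a_1 = 1;  x_2 = (x_1 − 1)/2 = -7/15
  x_2 = -7/15;  a_2 = 1;  x_3 = (x_2 − 1)/2 = -11/15
Digits: (1, 1, 1).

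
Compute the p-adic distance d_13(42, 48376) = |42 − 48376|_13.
d_13(42, 48376) = 1/2197

Step 1 — x − y = 42 − 48376 = -48334. Step 2 — v_13(-48334) = 3 (factor: -48334 = −(13^3 · 22); the sign does not affect v_p). Step 3 — |x − y|_13 = 13^{-3} = 1/2197.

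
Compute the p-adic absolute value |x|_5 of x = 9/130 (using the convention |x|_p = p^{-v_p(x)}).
|9/130|_5 = 5

Step 1 — compute v_5(x) by factoring powers of 5 out of the numerator and denominator: v_5(9/130) = -1. Step 2 — apply |x|_p = p^{-v_p(x)} = 5^{1} = 5.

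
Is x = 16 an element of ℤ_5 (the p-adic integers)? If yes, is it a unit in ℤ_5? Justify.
x ∈ ℤ_5^× (unit); v_5(x) = 0

ℤ_5 = {x ∈ ℚ_5 : v_5(x) ≥ 0} and ℤ_5^× = {x ∈ ℤ_5 : v_5(x) = 0}. Here v_5(16) = v_5(num) − v_5(den) = 0; compare against these criteria.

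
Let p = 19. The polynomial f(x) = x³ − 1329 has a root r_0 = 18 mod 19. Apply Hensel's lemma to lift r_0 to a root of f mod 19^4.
r_3 = 47613 (mod 130321)

Hensel: r_{i+1} = r_i − f(r_i)/f′(r_i) mod 19^{i+2}, where f′(x) = 3x². Iterate:
  r_0 = 18 (mod 19)
  r_1 = 322 (mod 361)
  r_2 = 6459 (mod 6859)
  r_3 = 47613 (mod 130321)
Final: r = 47613 with f(r) ≡ 0 mod 19^4.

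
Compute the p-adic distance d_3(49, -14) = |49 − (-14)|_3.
d_3(49, -14) = 1/9

Step 1 — x − y = 49 − (-14) = 63. Step 2 — v_3(63) = 2 (factor: 63 = (3^2 · 7); the sign does not affect v_p). Step 3 — |x − y|_3 = 3^{-2} = 1/9.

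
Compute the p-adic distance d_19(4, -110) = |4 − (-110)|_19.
d_19(4, -110) = 1/19

Step 1 — x − y = 4 − (-110) = 114. Step 2 — v_19(114) = 1 (factor: 114 = (19^1 · 6); the sign does not affect v_p). Step 3 — |x − y|_19 = 19^{-1} = 1/19.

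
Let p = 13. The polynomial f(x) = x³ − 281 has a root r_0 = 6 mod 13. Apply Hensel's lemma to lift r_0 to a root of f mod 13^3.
r_2 = 1501 (mod 2197)

Hensel: r_{i+1} = r_i − f(r_i)/f′(r_i) mod 13^{i+2}, where f′(x) = 3x². Iterate:
  r_0 = 6 (mod 13)
  r_1 = 149 (mod 169)
  r_2 = 1501 (mod 2197)
Final: r = 1501 with f(r) ≡ 0 mod 13^3.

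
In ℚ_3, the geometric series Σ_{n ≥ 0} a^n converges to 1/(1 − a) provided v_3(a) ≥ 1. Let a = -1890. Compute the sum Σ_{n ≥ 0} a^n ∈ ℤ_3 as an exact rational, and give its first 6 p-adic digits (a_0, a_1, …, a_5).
Σ a^n = 1/(1 − a) = 1/1891;  first 6 digits = (1, 0, 0, 2, 0, 1)

v_3(a) = 3 ≥ 1, so the series converges in ℤ_3 to 1/(1 − a) = 1/(1 − (-1890)) = 1/1891. Expand this rational in ℤ_3: compute digits iteratively via d_i = x_i mod 3, x_{i+1} = (x_i − d_i)/3. The first 6 digits are (1, 0, 0, 2, 0, 1).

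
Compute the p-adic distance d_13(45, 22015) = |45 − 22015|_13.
d_13(45, 22015) = 1/2197

Step 1 — x − y = 45 − 22015 = -21970. Step 2 — v_13(-21970) = 3 (factor: -21970 = −(13^3 · 10); the sign does not affect v_p). Step 3 — |x − y|_13 = 13^{-3} = 1/2197.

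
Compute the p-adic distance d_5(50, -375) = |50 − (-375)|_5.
d_5(50, -375) = 1/25

Step 1 — x − y = 50 − (-375) = 425. Step 2 — v_5(425) = 2 (factor: 425 = (5^2 · 17); the sign does not affect v_p). Step 3 — |x − y|_5 = 5^{-2} = 1/25.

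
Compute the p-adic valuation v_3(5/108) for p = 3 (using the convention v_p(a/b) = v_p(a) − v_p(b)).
v_3(5/108) = -3

Factor powers of 3 from the numerator and denominator of the reduced fraction: 5 = 3^0 · 5 and 108 = 3^3 · 4. Apply v_p(a/b) = v_p(a) − v_p(b): v_3(5/108) = 0 − 3 = -3.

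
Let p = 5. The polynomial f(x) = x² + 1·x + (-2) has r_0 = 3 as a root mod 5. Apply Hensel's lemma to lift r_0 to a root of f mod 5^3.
r_2 = 123 (mod 125)

Hensel: r_{i+1} = r_i − f(r_i)·(f′(r_i))^{-1} mod 5^{i+2}, f′(x) = 2x + 1. Iterate:
  r_0 = 3 (mod 5)
  r_1 = 23 (mod 25)
  r_2 = 123 (mod 125)
Final: r = 123 satisfies f(r) ≡ 0 mod 5^3.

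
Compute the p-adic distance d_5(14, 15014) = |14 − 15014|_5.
d_5(14, 15014) = 1/625

Step 1 — x − y = 14 − 15014 = -15000. Step 2 — v_5(-15000) = 4 (factor: -15000 = −(5^4 · 24); the sign does not affect v_p). Step 3 — |x − y|_5 = 5^{-4} = 1/625.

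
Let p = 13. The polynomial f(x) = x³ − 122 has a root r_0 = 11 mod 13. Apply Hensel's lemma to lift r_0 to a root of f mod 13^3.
r_2 = 37 (mod 2197)

Hensel: r_{i+1} = r_i − f(r_i)/f′(r_i) mod 13^{i+2}, where f′(x) = 3x². Iterate:
  r_0 = 11 (mod 13)
  r_1 = 37 (mod 169)
  r_2 = 37 (mod 2197)
Final: r = 37 with f(r) ≡ 0 mod 13^3.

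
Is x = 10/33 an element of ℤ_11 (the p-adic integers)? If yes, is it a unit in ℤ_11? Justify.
x ∉ ℤ_11 (v_11(x) = -1 < 0)

ℤ_11 = {x ∈ ℚ_11 : v_11(x) ≥ 0} and ℤ_11^× = {x ∈ ℤ_11 : v_11(x) = 0}. Here v_11(10/33) = v_11(num) − v_11(den) = -1; compare against these criteria.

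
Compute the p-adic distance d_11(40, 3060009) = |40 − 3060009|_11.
d_11(40, 3060009) = 1/161051

Step 1 — x − y = 40 − 3060009 = -3059969. Step 2 — v_11(-3059969) = 5 (factor: -3059969 = −(11^5 · 19); the sign does not affect v_p). Step 3 — |x − y|_11 = 11^{-5} = 1/161051.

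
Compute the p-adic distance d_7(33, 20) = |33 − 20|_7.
d_7(33, 20) = 1

Step 1 — x − y = 33 − 20 = 13. Step 2 — v_7(13) = 0 (factor: 13 = (7^0 · 13); the sign does not affect v_p). Step 3 — |x − y|_7 = 7^{0} = 1.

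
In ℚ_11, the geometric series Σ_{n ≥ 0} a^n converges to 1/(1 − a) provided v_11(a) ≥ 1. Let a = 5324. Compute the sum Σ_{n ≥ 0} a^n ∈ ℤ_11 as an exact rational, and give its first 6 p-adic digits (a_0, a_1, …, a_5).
Σ a^n = 1/(1 − a) = -1/5323;  first 6 digits = (1, 0, 0, 4, 0, 0)

v_11(a) = 3 ≥ 1, so the series converges in ℤ_11 to 1/(1 − a) = 1/(1 − 5324) = -1/5323. Expand this rational in ℤ_11: compute digits iteratively via d_i = x_i mod 11, x_{i+1} = (x_i − d_i)/11. The first 6 digits are (1, 0, 0, 4, 0, 0).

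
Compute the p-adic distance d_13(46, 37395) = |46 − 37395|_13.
d_13(46, 37395) = 1/2197

Step 1 — x − y = 46 − 37395 = -37349. Step 2 — v_13(-37349) = 3 (factor: -37349 = −(13^3 · 17); the sign does not affect v_p). Step 3 — |x − y|_13 = 13^{-3} = 1/2197.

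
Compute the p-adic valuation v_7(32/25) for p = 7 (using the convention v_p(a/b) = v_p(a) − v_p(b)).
v_7(32/25) = 0

Factor powers of 7 from the numerator and denominator of the reduced fraction: 32 = 7^0 · 32 and 25 = 7^0 · 25. Apply v_p(a/b) = v_p(a) − v_p(b): v_7(32/25) = 0 − 0 = 0.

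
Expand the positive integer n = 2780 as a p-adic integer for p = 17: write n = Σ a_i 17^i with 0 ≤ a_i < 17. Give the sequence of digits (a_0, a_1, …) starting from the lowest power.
(a_0, a_1, …) = (9, 10, 9)

Repeated division by 17 gives the digits low-to-high: 2780 = 9 + 10·17^1 + 9·17^2. Digit sequence: (9, 10, 9).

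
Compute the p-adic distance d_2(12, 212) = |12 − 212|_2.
d_2(12, 212) = 1/8

Step 1 — x − y = 12 − 212 = -200. Step 2 — v_2(-200) = 3 (factor: -200 = −(2^3 · 25); the sign does not affect v_p). Step 3 — |x − y|_2 = 2^{-3} = 1/8.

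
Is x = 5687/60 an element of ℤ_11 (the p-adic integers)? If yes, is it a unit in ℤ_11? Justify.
x ∈ ℤ_11 but not a unit; v_11(x) = 2 > 0

ℤ_11 = {x ∈ ℚ_11 : v_11(x) ≥ 0} and ℤ_11^× = {x ∈ ℤ_11 : v_11(x) = 0}. Here v_11(5687/60) = v_11(num) − v_11(den) = 2; compare against these criteria.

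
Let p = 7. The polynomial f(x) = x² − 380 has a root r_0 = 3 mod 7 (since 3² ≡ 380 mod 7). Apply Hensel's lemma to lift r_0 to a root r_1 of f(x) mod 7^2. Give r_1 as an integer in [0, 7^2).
r_1 = 24 (mod 49)

Hensel's recurrence: r_{i+1} = r_i − f(r_i)·(f′(r_i))^{-1} mod 7^{i+2}, with f′(x) = 2x. Iterate:
  r_0 = 3 (mod 7)
  r_1 = 24 (mod 49)
Final: r_1 = 24, and one checks f(r_1) ≡ 0 mod 7^2.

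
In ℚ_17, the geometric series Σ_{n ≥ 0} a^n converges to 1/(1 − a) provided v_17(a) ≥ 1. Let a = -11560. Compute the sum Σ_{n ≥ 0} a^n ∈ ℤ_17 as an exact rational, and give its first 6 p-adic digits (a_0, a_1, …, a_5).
Σ a^n = 1/(1 − a) = 1/11561;  first 6 digits = (1, 0, 11, 14, 1, 9)

v_17(a) = 2 ≥ 1, so the series converges in ℤ_17 to 1/(1 − a) = 1/(1 − (-11560)) = 1/11561. Expand this rational in ℤ_17: compute digits iteratively via d_i = x_i mod 17, x_{i+1} = (x_i − d_i)/17. The first 6 digits are (1, 0, 11, 14, 1, 9).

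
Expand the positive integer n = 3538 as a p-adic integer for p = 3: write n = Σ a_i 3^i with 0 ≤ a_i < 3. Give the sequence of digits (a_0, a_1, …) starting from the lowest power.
(a_0, a_1, …) = (1, 0, 0, 2, 1, 2, 1, 1)

Repeated division by 3 gives the digits low-to-high: 3538 = 1 + 2·3^3 + 1·3^4 + 2·3^5 + 1·3^6 + 1·3^7. Digit sequence: (1, 0, 0, 2, 1, 2, 1, 1).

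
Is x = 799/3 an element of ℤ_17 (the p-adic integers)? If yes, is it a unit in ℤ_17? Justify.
x ∈ ℤ_17 but not a unit; v_17(x) = 1 > 0

ℤ_17 = {x ∈ ℚ_17 : v_17(x) ≥ 0} and ℤ_17^× = {x ∈ ℤ_17 : v_17(x) = 0}. Here v_17(799/3) = v_17(num) − v_17(den) = 1; compare against these criteria.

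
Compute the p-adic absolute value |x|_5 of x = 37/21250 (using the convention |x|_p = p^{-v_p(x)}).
|37/21250|_5 = 625

Step 1 — compute v_5(x) by factoring powers of 5 out of the numerator and denominator: v_5(37/21250) = -4. Step 2 — apply |x|_p = p^{-v_p(x)} = 5^{4} = 625.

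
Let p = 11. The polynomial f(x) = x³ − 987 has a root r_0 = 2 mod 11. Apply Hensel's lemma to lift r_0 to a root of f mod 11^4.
r_3 = 10782 (mod 14641)

Hensel: r_{i+1} = r_i − f(r_i)/f′(r_i) mod 11^{i+2}, where f′(x) = 3x². Iterate:
  r_0 = 2 (mod 11)
  r_1 = 13 (mod 121)
  r_2 = 134 (mod 1331)
  r_3 = 10782 (mod 14641)
Final: r = 10782 with f(r) ≡ 0 mod 11^4.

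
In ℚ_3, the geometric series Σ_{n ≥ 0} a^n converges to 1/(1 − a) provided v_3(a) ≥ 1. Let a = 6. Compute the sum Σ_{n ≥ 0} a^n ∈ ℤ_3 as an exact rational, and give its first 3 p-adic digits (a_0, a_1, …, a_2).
Σ a^n = 1/(1 − a) = -1/5;  first 3 digits = (1, 2, 1)

v_3(a) = 1 ≥ 1, so the series converges in ℤ_3 to 1/(1 − a) = 1/(1 − 6) = -1/5. Expand this rational in ℤ_3: compute digits iteratively via d_i = x_i mod 3, x_{i+1} = (x_i − d_i)/3. The first 3 digits are (1, 2, 1).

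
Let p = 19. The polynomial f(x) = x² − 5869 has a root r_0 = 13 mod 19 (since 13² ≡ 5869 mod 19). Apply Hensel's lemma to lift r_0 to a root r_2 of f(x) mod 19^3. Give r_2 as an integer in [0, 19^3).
r_2 = 260 (mod 6859)

Hensel's recurrence: r_{i+1} = r_i − f(r_i)·(f′(r_i))^{-1} mod 19^{i+2}, with f′(x) = 2x. Iterate:
  r_0 = 13 (mod 19)
  r_1 = 260 (mod 361)
  r_2 = 260 (mod 6859)
Final: r_2 = 260, and one checks f(r_2) ≡ 0 mod 19^3.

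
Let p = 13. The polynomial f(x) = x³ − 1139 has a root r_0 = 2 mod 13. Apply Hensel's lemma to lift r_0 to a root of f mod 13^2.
r_1 = 54 (mod 169)

Hensel: r_{i+1} = r_i − f(r_i)/f′(r_i) mod 13^{i+2}, where f′(x) = 3x². Iterate:
  r_0 = 2 (mod 13)
  r_1 = 54 (mod 169)
Final: r = 54 with f(r) ≡ 0 mod 13^2.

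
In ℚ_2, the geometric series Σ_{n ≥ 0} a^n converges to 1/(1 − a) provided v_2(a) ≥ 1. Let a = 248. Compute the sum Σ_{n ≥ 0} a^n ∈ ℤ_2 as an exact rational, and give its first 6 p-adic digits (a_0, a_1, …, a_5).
Σ a^n = 1/(1 − a) = -1/247;  first 6 digits = (1, 0, 0, 1, 1, 1)

v_2(a) = 3 ≥ 1, so the series converges in ℤ_2 to 1/(1 − a) = 1/(1 − 248) = -1/247. Expand this rational in ℤ_2: compute digits iteratively via d_i = x_i mod 2, x_{i+1} = (x_i − d_i)/2. The first 6 digits are (1, 0, 0, 1, 1, 1).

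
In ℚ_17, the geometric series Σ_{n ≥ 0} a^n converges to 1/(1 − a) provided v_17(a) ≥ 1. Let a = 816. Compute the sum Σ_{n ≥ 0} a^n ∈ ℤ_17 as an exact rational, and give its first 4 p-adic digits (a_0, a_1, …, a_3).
Σ a^n = 1/(1 − a) = -1/815;  first 4 digits = (1, 14, 11, 6)

v_17(a) = 1 ≥ 1, so the series converges in ℤ_17 to 1/(1 − a) = 1/(1 − 816) = -1/815. Expand this rational in ℤ_17: compute digits iteratively via d_i = x_i mod 17, x_{i+1} = (x_i − d_i)/17. The first 4 digits are (1, 14, 11, 6).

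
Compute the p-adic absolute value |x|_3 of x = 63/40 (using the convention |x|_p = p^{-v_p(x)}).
|63/40|_3 = 1/9

Step 1 — compute v_3(x) by factoring powers of 3 out of the numerator and denominator: v_3(63/40) = 2. Step 2 — apply |x|_p = p^{-v_p(x)} = 3^{-2} = 1/9.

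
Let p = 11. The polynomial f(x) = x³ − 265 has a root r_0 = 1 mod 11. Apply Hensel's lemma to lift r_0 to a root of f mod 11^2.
r_1 = 89 (mod 121)

Hensel: r_{i+1} = r_i − f(r_i)/f′(r_i) mod 11^{i+2}, where f′(x) = 3x². Iterate:
  r_0 = 1 (mod 11)
  r_1 = 89 (mod 121)
Final: r = 89 with f(r) ≡ 0 mod 11^2.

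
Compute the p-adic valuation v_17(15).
v_17(15) = 0

v_17(n) is the largest exponent k such that 17^k divides n. Factor out: 15 = 17^0 · 15. (Sign doesn't affect v_p.) So v_17(15) = 0.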